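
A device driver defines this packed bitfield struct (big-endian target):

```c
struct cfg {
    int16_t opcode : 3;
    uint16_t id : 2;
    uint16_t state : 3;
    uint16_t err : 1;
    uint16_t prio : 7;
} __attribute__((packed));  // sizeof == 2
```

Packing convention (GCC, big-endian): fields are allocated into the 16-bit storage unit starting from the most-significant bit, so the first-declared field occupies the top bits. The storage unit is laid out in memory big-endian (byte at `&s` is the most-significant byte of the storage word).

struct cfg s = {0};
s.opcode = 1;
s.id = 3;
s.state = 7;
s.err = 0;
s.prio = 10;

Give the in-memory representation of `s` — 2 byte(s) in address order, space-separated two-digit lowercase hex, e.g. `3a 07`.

opcode:3 = 1 → 0x1 << 13 → word 0x2000
id:2 = 3 → 0x3 << 11 → word 0x3800
state:3 = 7 → 0x7 << 8 → word 0x3f00
err:1 = 0 → 0x0 << 7 → word 0x3f00
prio:7 = 10 → 0xa << 0 → word 0x3f0a
word = 0x3f0a → big-endian bytes:
  [0]=0x3f  [1]=0x0a

3f 0a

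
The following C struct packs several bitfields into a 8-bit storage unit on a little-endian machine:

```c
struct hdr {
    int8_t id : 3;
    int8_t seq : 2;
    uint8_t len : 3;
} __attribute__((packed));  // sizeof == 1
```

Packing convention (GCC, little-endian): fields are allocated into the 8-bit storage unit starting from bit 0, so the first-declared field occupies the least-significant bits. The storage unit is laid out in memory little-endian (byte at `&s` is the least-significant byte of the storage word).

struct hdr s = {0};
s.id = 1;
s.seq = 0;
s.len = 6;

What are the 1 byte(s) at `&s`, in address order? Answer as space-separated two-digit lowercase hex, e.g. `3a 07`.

[0+:3] id=1 & 0x7 = 0x1; word=0x01
[3+:2] seq=0 & 0x3 = 0x0; word=0x01
[5+:3] len=6 & 0x7 = 0x6; word=0xc1
word = 0xc1 → little-endian bytes:
  [0]=0xc1

c1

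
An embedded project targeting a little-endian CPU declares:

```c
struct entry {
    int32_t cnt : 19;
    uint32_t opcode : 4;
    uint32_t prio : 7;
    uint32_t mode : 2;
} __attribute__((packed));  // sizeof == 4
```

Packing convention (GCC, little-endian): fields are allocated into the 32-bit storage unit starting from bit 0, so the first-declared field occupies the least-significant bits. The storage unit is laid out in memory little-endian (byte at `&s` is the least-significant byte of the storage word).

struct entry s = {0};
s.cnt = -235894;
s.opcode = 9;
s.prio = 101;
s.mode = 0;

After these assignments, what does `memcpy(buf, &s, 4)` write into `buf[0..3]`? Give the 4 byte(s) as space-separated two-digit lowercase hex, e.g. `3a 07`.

8a 66 cc 32

cnt (19b) val=-235894 bits=0x4668a at bit 0: 0x0004668a
opcode (4b) val=9 bits=0x9 at bit 19: 0x004c668a
prio (7b) val=101 bits=0x65 at bit 23: 0x32cc668a
mode (2b) val=0 bits=0x0 at bit 30: 0x32cc668a
word = 0x32cc668a → little-endian bytes:
  [0]=0x8a  [1]=0x66  [2]=0xcc  [3]=0x32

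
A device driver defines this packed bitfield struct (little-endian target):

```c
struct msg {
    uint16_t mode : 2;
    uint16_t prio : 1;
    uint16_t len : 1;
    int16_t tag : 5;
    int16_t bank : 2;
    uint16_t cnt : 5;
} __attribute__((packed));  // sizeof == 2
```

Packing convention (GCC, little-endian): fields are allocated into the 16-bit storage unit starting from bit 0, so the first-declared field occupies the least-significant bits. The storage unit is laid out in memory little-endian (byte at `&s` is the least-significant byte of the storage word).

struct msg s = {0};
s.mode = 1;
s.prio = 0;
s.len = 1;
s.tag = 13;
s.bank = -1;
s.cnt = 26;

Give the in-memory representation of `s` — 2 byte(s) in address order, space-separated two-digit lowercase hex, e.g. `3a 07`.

d9 d6

mode (2b) val=1 bits=0x1 at bit 0: 0x0001
prio (1b) val=0 bits=0x0 at bit 2: 0x0001
len (1b) val=1 bits=0x1 at bit 3: 0x0009
tag (5b) val=13 bits=0xd at bit 4: 0x00d9
bank (2b) val=-1 bits=0x3 at bit 9: 0x06d9
cnt (5b) val=26 bits=0x1a at bit 11: 0xd6d9
word = 0xd6d9 → little-endian bytes:
  [0]=0xd9  [1]=0xd6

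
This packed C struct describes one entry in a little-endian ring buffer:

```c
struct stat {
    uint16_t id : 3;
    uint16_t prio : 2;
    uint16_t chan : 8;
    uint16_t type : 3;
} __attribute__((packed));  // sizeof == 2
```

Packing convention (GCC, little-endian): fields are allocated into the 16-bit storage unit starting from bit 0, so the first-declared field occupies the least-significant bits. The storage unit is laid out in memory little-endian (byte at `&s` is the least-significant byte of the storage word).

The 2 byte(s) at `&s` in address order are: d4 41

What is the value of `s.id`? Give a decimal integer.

4

[0]=0xd4 [1]=0x41 (little-endian) → word 0x41d4
id:3 @ bit 0 → (0x41d4>>0)&0x7 = 0x4  ←
prio:2 @ bit 3 → (0x41d4>>3)&0x3 = 0x2
chan:8 @ bit 5 → (0x41d4>>5)&0xff = 0xe
type:3 @ bit 13 → (0x41d4>>13)&0x7 = 0x2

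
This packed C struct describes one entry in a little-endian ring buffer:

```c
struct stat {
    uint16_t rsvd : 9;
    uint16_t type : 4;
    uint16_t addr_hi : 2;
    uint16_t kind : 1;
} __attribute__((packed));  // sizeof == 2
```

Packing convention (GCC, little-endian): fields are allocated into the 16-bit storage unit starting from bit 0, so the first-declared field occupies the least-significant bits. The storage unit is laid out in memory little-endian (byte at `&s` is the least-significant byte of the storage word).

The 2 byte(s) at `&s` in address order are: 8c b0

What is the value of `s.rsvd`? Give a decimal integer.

140

[0]=0x8c [1]=0xb0 (little-endian) → word 0xb08c
rsvd:9 @ bit 0 → (0xb08c>>0)&0x1ff = 0x8c  ←
type:4 @ bit 9 → (0xb08c>>9)&0xf = 0x8
addr_hi:2 @ bit 13 → (0xb08c>>13)&0x3 = 0x1
kind:1 @ bit 15 → (0xb08c>>15)&0x1 = 0x1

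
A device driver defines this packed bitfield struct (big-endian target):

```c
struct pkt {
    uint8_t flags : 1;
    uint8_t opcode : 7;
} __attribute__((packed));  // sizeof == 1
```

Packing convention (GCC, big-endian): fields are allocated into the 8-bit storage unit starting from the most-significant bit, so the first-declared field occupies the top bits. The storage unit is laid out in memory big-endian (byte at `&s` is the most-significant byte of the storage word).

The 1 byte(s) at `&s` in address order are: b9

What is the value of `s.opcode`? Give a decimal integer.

[0]=0xb9 (big-endian) → word 0xb9
flags [7+:1] = (word>>7) & 0x1 = 1
opcode [0+:7] = (word>>0) & 0x7f = 57  ←

57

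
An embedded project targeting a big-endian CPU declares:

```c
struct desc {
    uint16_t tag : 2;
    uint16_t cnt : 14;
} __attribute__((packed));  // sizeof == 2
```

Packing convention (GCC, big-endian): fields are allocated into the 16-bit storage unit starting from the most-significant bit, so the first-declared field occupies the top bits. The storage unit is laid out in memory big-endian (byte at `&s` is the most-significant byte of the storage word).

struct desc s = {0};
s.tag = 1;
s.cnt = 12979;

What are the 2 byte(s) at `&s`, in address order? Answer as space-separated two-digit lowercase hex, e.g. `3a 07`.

72 b3

tag (2b) val=1 bits=0x1 at bit 14: 0x4000
cnt (14b) val=12979 bits=0x32b3 at bit 0: 0x72b3
word = 0x72b3 → big-endian bytes:
  [0]=0x72  [1]=0xb3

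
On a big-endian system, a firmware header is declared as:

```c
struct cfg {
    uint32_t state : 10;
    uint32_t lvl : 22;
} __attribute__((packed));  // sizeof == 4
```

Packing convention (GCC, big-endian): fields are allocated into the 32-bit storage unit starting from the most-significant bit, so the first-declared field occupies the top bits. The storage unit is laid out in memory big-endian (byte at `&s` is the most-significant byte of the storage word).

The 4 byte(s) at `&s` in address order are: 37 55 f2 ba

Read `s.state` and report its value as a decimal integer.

221

[0]=0x37 [1]=0x55 [2]=0xf2 [3]=0xba (big-endian) → word 0x3755f2ba
state:10 @ bit 22 → (0x3755f2ba>>22)&0x3ff = 0xdd  ←
lvl:22 @ bit 0 → (0x3755f2ba>>0)&0x3fffff = 0x15f2ba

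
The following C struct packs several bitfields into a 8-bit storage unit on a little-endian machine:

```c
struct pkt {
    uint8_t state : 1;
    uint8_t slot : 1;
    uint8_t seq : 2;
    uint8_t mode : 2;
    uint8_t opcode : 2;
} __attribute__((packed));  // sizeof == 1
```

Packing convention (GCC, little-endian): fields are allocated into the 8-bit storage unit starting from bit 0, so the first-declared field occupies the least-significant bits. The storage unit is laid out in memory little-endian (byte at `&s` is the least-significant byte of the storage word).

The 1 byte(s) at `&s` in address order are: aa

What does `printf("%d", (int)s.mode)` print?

[0]=0xaa (little-endian) → word 0xaa
state [0+:1] = (word>>0) & 0x1 = 0
slot [1+:1] = (word>>1) & 0x1 = 1
seq [2+:2] = (word>>2) & 0x3 = 2
mode [4+:2] = (word>>4) & 0x3 = 2  ←
opcode [6+:2] = (word>>6) & 0x3 = 2

2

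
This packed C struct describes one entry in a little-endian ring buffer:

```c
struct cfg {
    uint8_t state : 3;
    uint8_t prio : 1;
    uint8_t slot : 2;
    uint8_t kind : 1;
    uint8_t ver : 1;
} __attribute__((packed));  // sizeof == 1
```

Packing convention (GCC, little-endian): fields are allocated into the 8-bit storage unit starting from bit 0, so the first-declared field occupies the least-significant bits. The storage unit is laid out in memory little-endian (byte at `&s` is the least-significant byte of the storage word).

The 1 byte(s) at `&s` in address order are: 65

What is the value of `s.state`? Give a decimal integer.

[0]=0x65 (little-endian) → word 0x65
state [0+:3] = (word>>0) & 0x7 = 5  ←
prio [3+:1] = (word>>3) & 0x1 = 0
slot [4+:2] = (word>>4) & 0x3 = 2
kind [6+:1] = (word>>6) & 0x1 = 1
ver [7+:1] = (word>>7) & 0x1 = 0

5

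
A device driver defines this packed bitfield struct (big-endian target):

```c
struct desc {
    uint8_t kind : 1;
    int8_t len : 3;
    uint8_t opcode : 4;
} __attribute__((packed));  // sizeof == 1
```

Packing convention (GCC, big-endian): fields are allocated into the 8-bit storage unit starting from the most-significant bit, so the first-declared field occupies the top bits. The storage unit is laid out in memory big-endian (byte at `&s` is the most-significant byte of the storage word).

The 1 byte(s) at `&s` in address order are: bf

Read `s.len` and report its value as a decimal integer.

3

[0]=0xbf (big-endian) → word 0xbf
kind [7+:1] = (word>>7) & 0x1 = 1
len [4+:3] = (word>>4) & 0x7 = 3  ←
opcode [0+:4] = (word>>0) & 0xf = 15
len signed 3b, MSB=0: value = 3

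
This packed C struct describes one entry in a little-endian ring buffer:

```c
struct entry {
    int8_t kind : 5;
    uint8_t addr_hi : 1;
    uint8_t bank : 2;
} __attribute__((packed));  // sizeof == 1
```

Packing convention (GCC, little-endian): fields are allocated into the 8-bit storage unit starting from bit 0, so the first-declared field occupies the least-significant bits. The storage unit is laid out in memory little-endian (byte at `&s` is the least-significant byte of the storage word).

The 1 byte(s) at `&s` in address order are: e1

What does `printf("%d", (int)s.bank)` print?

3

[0]=0xe1 (little-endian) → word 0xe1
kind:5 @ bit 0 → (0xe1>>0)&0x1f = 0x1
addr_hi:1 @ bit 5 → (0xe1>>5)&0x1 = 0x1
bank:2 @ bit 6 → (0xe1>>6)&0x3 = 0x3  ←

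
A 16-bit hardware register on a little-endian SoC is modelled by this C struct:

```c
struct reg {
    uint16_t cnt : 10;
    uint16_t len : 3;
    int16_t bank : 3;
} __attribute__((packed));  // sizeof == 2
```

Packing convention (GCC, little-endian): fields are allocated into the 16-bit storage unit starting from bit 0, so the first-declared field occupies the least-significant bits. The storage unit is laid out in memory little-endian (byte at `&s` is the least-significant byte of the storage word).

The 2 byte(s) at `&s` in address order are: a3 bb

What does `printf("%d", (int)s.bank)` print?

-3

[0]=0xa3 [1]=0xbb (little-endian) → word 0xbba3
cnt:10 @ bit 0 → (0xbba3>>0)&0x3ff = 0x3a3
len:3 @ bit 10 → (0xbba3>>10)&0x7 = 0x6
bank:3 @ bit 13 → (0xbba3>>13)&0x7 = 0x5  ←
bank signed 3b, MSB=1: 5 - 8 = -3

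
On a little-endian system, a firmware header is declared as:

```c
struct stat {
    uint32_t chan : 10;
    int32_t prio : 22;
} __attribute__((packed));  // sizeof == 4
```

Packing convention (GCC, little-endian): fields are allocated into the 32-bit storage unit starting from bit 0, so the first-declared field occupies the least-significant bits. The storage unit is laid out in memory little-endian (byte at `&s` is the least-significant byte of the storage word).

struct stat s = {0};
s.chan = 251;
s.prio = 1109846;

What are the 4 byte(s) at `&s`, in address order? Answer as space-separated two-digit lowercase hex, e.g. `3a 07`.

chan:10 = 251 → 0xfb << 0 → word 0x000000fb
prio:22 = 1109846 → 0x10ef56 << 10 → word 0x43bd58fb
word = 0x43bd58fb → little-endian bytes:
  [0]=0xfb  [1]=0x58  [2]=0xbd  [3]=0x43

fb 58 bd 43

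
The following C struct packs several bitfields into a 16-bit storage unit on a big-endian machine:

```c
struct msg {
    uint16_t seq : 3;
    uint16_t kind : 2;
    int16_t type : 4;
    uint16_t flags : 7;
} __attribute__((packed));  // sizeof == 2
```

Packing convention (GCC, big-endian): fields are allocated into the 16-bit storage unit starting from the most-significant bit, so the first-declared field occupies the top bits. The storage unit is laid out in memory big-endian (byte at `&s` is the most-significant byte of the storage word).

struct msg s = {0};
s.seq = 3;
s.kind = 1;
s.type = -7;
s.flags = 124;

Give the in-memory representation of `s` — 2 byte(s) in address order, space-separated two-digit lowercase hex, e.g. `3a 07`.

6c fc

seq:3 = 3 → 0x3 << 13 → word 0x6000
kind:2 = 1 → 0x1 << 11 → word 0x6800
type:4 = -7 → 0x9 << 7 → word 0x6c80
flags:7 = 124 → 0x7c << 0 → word 0x6cfc
word = 0x6cfc → big-endian bytes:
  [0]=0x6c  [1]=0xfc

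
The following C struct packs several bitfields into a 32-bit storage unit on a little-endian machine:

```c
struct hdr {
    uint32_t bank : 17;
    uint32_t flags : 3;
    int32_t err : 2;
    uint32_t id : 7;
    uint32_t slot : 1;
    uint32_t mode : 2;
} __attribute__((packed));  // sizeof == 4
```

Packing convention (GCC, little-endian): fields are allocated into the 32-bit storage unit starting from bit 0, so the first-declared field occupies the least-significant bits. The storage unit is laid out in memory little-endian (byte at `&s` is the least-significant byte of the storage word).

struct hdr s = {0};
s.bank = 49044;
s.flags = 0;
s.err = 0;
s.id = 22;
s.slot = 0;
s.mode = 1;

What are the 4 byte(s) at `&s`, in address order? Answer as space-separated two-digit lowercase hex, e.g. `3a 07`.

bank (17b) val=49044 bits=0xbf94 at bit 0: 0x0000bf94
flags (3b) val=0 bits=0x0 at bit 17: 0x0000bf94
err (2b) val=0 bits=0x0 at bit 20: 0x0000bf94
id (7b) val=22 bits=0x16 at bit 22: 0x0580bf94
slot (1b) val=0 bits=0x0 at bit 29: 0x0580bf94
mode (2b) val=1 bits=0x1 at bit 30: 0x4580bf94
word = 0x4580bf94 → little-endian bytes:
  [0]=0x94  [1]=0xbf  [2]=0x80  [3]=0x45

94 bf 80 45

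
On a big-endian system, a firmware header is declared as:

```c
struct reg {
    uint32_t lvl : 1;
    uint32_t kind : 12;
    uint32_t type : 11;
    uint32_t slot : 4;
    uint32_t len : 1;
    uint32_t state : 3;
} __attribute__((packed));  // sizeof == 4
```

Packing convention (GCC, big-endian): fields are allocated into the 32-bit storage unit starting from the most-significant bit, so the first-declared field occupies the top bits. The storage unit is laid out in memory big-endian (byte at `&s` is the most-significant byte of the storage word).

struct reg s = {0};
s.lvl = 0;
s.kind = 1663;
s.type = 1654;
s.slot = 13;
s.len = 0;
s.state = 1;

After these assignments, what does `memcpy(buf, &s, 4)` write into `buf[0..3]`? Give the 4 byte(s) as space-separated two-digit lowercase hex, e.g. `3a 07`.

lvl:1 = 0 → 0x0 << 31 → word 0x00000000
kind:12 = 1663 → 0x67f << 19 → word 0x33f80000
type:11 = 1654 → 0x676 << 8 → word 0x33fe7600
slot:4 = 13 → 0xd << 4 → word 0x33fe76d0
len:1 = 0 → 0x0 << 3 → word 0x33fe76d0
state:3 = 1 → 0x1 << 0 → word 0x33fe76d1
word = 0x33fe76d1 → big-endian bytes:
  [0]=0x33  [1]=0xfe  [2]=0x76  [3]=0xd1

33 fe 76 d1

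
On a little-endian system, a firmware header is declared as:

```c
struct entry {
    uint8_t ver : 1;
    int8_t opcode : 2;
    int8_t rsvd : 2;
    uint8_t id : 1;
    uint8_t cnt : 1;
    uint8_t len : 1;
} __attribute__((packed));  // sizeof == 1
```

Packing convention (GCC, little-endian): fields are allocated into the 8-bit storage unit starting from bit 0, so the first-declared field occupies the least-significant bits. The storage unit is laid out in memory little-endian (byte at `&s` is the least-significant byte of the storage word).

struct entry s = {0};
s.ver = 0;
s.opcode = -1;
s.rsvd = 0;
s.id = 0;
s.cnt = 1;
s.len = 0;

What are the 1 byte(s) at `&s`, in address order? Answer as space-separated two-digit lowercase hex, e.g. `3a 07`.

46

ver (1b) val=0 bits=0x0 at bit 0: 0x00
opcode (2b) val=-1 bits=0x3 at bit 1: 0x06
rsvd (2b) val=0 bits=0x0 at bit 3: 0x06
id (1b) val=0 bits=0x0 at bit 5: 0x06
cnt (1b) val=1 bits=0x1 at bit 6: 0x46
len (1b) val=0 bits=0x0 at bit 7: 0x46
word = 0x46 → little-endian bytes:
  [0]=0x46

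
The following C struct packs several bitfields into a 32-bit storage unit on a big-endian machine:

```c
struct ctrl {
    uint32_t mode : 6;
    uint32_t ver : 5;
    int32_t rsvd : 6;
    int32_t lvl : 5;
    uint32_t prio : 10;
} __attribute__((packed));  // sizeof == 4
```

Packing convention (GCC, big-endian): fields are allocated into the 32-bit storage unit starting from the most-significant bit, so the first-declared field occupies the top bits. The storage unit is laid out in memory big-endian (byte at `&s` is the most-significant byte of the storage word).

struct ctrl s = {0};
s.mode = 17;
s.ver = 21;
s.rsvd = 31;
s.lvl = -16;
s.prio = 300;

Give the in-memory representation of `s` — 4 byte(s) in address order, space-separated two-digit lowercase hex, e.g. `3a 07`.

mode (6b) val=17 bits=0x11 at bit 26: 0x44000000
ver (5b) val=21 bits=0x15 at bit 21: 0x46a00000
rsvd (6b) val=31 bits=0x1f at bit 15: 0x46af8000
lvl (5b) val=-16 bits=0x10 at bit 10: 0x46afc000
prio (10b) val=300 bits=0x12c at bit 0: 0x46afc12c
word = 0x46afc12c → big-endian bytes:
  [0]=0x46  [1]=0xaf  [2]=0xc1  [3]=0x2c

46 af c1 2c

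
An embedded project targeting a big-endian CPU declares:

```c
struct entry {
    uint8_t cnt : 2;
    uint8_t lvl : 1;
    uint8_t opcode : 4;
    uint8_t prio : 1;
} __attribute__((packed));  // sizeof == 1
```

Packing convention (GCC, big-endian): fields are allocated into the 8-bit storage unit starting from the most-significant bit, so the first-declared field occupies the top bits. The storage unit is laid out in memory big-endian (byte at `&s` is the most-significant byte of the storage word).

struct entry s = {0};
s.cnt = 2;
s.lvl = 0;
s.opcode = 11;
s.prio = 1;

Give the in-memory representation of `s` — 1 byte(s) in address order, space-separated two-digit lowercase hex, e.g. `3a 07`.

97

cnt:2 = 2 → 0x2 << 6 → word 0x80
lvl:1 = 0 → 0x0 << 5 → word 0x80
opcode:4 = 11 → 0xb << 1 → word 0x96
prio:1 = 1 → 0x1 << 0 → word 0x97
word = 0x97 → big-endian bytes:
  [0]=0x97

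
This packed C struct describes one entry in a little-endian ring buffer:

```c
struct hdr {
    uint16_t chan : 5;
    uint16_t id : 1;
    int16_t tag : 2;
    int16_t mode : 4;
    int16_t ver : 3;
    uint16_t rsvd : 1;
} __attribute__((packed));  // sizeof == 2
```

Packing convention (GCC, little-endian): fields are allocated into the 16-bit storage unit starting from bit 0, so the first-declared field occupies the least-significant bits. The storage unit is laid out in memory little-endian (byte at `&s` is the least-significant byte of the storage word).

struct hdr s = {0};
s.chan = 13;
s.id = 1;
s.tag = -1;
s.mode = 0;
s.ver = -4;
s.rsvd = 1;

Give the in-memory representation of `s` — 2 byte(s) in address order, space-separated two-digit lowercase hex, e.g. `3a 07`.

chan (5b) val=13 bits=0xd at bit 0: 0x000d
id (1b) val=1 bits=0x1 at bit 5: 0x002d
tag (2b) val=-1 bits=0x3 at bit 6: 0x00ed
mode (4b) val=0 bits=0x0 at bit 8: 0x00ed
ver (3b) val=-4 bits=0x4 at bit 12: 0x40ed
rsvd (1b) val=1 bits=0x1 at bit 15: 0xc0ed
word = 0xc0ed → little-endian bytes:
  [0]=0xed  [1]=0xc0

ed c0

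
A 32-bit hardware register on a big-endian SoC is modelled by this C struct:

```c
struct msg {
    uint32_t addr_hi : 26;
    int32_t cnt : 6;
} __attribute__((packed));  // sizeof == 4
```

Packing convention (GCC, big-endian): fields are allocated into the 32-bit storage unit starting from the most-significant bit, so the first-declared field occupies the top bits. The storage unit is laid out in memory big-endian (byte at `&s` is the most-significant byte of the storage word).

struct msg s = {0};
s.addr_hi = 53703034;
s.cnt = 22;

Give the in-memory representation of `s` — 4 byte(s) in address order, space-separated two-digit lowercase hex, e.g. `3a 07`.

[6+:26] addr_hi=53703034 & 0x3ffffff = 0x333717a; word=0xccdc5e80
[0+:6] cnt=22 & 0x3f = 0x16; word=0xccdc5e96
word = 0xccdc5e96 → big-endian bytes:
  [0]=0xcc  [1]=0xdc  [2]=0x5e  [3]=0x96

cc dc 5e 96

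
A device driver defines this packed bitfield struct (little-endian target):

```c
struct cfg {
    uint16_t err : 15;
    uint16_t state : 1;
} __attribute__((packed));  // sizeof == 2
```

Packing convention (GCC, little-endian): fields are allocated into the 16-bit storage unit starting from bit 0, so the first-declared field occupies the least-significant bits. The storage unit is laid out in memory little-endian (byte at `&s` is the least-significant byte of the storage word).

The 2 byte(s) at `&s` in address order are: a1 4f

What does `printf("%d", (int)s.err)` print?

[0]=0xa1 [1]=0x4f (little-endian) → word 0x4fa1
err [0+:15] = (word>>0) & 0x7fff = 20385  ←
state [15+:1] = (word>>15) & 0x1 = 0

20385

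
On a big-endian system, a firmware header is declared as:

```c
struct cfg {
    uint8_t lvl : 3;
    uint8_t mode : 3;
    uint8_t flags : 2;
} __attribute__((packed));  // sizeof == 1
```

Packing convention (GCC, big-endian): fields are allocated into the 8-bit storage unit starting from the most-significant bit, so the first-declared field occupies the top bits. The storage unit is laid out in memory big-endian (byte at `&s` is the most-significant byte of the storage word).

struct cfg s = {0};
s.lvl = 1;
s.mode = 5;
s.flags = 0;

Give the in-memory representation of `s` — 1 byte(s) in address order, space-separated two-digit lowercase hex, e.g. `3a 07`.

34

lvl:3 = 1 → 0x1 << 5 → word 0x20
mode:3 = 5 → 0x5 << 2 → word 0x34
flags:2 = 0 → 0x0 << 0 → word 0x34
word = 0x34 → big-endian bytes:
  [0]=0x34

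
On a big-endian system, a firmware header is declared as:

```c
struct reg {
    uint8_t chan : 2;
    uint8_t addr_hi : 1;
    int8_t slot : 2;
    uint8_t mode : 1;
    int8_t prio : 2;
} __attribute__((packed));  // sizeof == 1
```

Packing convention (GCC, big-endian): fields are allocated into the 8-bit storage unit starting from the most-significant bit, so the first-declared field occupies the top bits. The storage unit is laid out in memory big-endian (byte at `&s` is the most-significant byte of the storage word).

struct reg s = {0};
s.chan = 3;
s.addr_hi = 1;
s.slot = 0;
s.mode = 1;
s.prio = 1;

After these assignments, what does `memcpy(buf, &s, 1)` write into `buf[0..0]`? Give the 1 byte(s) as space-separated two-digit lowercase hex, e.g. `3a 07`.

e5

[6+:2] chan=3 & 0x3 = 0x3; word=0xc0
[5+:1] addr_hi=1 & 0x1 = 0x1; word=0xe0
[3+:2] slot=0 & 0x3 = 0x0; word=0xe0
[2+:1] mode=1 & 0x1 = 0x1; word=0xe4
[0+:2] prio=1 & 0x3 = 0x1; word=0xe5
word = 0xe5 → big-endian bytes:
  [0]=0xe5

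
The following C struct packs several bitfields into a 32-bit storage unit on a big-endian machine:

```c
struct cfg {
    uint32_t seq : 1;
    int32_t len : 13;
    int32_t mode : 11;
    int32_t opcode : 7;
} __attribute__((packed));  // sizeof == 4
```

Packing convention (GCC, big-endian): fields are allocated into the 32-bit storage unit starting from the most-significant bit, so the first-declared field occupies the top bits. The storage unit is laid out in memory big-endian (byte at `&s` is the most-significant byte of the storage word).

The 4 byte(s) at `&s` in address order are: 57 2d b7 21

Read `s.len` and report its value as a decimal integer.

[0]=0x57 [1]=0x2d [2]=0xb7 [3]=0x21 (big-endian) → word 0x572db721
seq:1 @ bit 31 → (0x572db721>>31)&0x1 = 0x0
len:13 @ bit 18 → (0x572db721>>18)&0x1fff = 0x15cb  ←
mode:11 @ bit 7 → (0x572db721>>7)&0x7ff = 0x36e
opcode:7 @ bit 0 → (0x572db721>>0)&0x7f = 0x21
len signed 13b, MSB=1: 5579 - 8192 = -2613

-2613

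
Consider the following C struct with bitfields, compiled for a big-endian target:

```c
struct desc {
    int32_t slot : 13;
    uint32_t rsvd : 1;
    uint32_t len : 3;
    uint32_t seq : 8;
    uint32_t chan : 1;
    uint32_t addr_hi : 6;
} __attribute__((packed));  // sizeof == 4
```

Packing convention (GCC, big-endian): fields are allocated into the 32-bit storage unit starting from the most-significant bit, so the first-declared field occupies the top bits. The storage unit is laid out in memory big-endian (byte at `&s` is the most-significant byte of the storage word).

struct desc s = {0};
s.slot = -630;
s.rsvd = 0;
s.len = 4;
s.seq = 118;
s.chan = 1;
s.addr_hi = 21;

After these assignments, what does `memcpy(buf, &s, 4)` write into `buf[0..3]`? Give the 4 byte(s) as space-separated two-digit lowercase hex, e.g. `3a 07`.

ec 52 3b 55

[19+:13] slot=-630 & 0x1fff = 0x1d8a; word=0xec500000
[18+:1] rsvd=0 & 0x1 = 0x0; word=0xec500000
[15+:3] len=4 & 0x7 = 0x4; word=0xec520000
[7+:8] seq=118 & 0xff = 0x76; word=0xec523b00
[6+:1] chan=1 & 0x1 = 0x1; word=0xec523b40
[0+:6] addr_hi=21 & 0x3f = 0x15; word=0xec523b55
word = 0xec523b55 → big-endian bytes:
  [0]=0xec  [1]=0x52  [2]=0x3b  [3]=0x55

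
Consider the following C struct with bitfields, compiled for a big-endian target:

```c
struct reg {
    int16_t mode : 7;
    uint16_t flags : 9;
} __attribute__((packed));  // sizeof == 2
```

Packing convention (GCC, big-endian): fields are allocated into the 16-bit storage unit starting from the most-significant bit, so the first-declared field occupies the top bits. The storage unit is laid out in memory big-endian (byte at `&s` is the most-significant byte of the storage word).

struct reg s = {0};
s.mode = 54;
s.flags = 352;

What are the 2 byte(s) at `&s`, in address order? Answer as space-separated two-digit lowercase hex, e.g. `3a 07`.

6d 60

mode:7 = 54 → 0x36 << 9 → word 0x6c00
flags:9 = 352 → 0x160 << 0 → word 0x6d60
word = 0x6d60 → big-endian bytes:
  [0]=0x6d  [1]=0x60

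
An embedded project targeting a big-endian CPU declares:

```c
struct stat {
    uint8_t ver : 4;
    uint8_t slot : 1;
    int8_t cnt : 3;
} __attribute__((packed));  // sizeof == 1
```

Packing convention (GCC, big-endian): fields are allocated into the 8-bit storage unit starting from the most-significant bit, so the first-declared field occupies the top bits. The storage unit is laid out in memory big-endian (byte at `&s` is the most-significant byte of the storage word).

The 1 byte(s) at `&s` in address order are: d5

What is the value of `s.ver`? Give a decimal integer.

[0]=0xd5 (big-endian) → word 0xd5
ver [4+:4] = (word>>4) & 0xf = 13  ←
slot [3+:1] = (word>>3) & 0x1 = 0
cnt [0+:3] = (word>>0) & 0x7 = 5

13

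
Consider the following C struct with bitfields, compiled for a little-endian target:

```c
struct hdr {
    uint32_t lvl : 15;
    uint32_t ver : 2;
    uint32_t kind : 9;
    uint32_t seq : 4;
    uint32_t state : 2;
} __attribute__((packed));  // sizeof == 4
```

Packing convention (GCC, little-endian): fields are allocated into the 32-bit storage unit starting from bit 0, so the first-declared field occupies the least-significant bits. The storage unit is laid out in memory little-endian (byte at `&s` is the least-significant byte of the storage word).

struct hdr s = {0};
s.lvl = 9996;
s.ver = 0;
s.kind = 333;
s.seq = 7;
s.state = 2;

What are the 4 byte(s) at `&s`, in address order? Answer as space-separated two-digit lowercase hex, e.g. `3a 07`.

lvl:15 = 9996 → 0x270c << 0 → word 0x0000270c
ver:2 = 0 → 0x0 << 15 → word 0x0000270c
kind:9 = 333 → 0x14d << 17 → word 0x029a270c
seq:4 = 7 → 0x7 << 26 → word 0x1e9a270c
state:2 = 2 → 0x2 << 30 → word 0x9e9a270c
word = 0x9e9a270c → little-endian bytes:
  [0]=0x0c  [1]=0x27  [2]=0x9a  [3]=0x9e

0c 27 9a 9e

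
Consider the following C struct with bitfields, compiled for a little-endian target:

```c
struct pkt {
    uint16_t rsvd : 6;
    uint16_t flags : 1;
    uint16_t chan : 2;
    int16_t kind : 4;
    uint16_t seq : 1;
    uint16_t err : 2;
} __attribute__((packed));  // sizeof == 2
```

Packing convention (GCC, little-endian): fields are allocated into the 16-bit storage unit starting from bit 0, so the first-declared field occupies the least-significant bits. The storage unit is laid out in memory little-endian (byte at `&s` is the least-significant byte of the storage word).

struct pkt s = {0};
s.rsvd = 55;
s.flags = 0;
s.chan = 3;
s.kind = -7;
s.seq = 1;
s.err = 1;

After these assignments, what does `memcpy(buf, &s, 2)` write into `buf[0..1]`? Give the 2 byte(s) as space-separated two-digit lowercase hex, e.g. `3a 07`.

b7 73

[0+:6] rsvd=55 & 0x3f = 0x37; word=0x0037
[6+:1] flags=0 & 0x1 = 0x0; word=0x0037
[7+:2] chan=3 & 0x3 = 0x3; word=0x01b7
[9+:4] kind=-7 & 0xf = 0x9; word=0x13b7
[13+:1] seq=1 & 0x1 = 0x1; word=0x33b7
[14+:2] err=1 & 0x3 = 0x1; word=0x73b7
word = 0x73b7 → little-endian bytes:
  [0]=0xb7  [1]=0x73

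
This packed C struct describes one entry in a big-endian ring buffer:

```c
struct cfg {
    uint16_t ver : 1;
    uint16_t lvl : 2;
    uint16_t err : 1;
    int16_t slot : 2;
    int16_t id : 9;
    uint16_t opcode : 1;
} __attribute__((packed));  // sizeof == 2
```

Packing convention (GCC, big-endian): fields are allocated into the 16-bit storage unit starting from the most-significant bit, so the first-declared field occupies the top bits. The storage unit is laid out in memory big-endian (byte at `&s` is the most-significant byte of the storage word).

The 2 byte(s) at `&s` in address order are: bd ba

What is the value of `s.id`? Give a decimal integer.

[0]=0xbd [1]=0xba (big-endian) → word 0xbdba
ver [15+:1] = (word>>15) & 0x1 = 1
lvl [13+:2] = (word>>13) & 0x3 = 1
err [12+:1] = (word>>12) & 0x1 = 1
slot [10+:2] = (word>>10) & 0x3 = 3
id [1+:9] = (word>>1) & 0x1ff = 221  ←
opcode [0+:1] = (word>>0) & 0x1 = 0
id signed 9b, MSB=0: value = 221

221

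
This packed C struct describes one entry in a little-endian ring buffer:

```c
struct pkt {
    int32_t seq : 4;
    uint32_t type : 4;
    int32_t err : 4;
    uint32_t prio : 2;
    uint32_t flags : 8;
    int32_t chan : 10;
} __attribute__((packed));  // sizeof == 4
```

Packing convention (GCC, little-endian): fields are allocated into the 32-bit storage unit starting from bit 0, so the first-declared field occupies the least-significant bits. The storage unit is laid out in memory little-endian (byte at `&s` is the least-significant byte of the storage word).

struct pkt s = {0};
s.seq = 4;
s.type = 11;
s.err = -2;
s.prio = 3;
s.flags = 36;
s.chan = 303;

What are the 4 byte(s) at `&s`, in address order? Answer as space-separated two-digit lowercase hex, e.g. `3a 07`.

b4 3e c9 4b

[0+:4] seq=4 & 0xf = 0x4; word=0x00000004
[4+:4] type=11 & 0xf = 0xb; word=0x000000b4
[8+:4] err=-2 & 0xf = 0xe; word=0x00000eb4
[12+:2] prio=3 & 0x3 = 0x3; word=0x00003eb4
[14+:8] flags=36 & 0xff = 0x24; word=0x00093eb4
[22+:10] chan=303 & 0x3ff = 0x12f; word=0x4bc93eb4
word = 0x4bc93eb4 → little-endian bytes:
  [0]=0xb4  [1]=0x3e  [2]=0xc9  [3]=0x4b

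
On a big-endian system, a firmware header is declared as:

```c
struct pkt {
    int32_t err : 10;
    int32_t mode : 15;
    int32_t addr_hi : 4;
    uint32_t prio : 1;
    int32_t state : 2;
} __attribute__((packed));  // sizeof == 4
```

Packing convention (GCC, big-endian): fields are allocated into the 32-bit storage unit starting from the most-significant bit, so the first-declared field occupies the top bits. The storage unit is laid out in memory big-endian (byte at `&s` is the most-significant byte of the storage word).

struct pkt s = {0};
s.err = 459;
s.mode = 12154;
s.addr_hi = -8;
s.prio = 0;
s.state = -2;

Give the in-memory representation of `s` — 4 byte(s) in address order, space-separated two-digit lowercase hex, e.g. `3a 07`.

72 d7 bd 42

err (10b) val=459 bits=0x1cb at bit 22: 0x72c00000
mode (15b) val=12154 bits=0x2f7a at bit 7: 0x72d7bd00
addr_hi (4b) val=-8 bits=0x8 at bit 3: 0x72d7bd40
prio (1b) val=0 bits=0x0 at bit 2: 0x72d7bd40
state (2b) val=-2 bits=0x2 at bit 0: 0x72d7bd42
word = 0x72d7bd42 → big-endian bytes:
  [0]=0x72  [1]=0xd7  [2]=0xbd  [3]=0x42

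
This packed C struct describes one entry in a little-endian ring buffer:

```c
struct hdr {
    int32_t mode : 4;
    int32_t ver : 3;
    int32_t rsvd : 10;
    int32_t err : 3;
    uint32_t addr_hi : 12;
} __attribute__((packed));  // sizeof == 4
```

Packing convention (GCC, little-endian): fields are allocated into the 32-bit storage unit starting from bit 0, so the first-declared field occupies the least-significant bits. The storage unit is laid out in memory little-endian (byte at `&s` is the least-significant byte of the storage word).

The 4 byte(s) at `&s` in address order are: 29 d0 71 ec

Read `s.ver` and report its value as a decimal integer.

2

[0]=0x29 [1]=0xd0 [2]=0x71 [3]=0xec (little-endian) → word 0xec71d029
mode:4 @ bit 0 → (0xec71d029>>0)&0xf = 0x9
ver:3 @ bit 4 → (0xec71d029>>4)&0x7 = 0x2  ←
rsvd:10 @ bit 7 → (0xec71d029>>7)&0x3ff = 0x3a0
err:3 @ bit 17 → (0xec71d029>>17)&0x7 = 0x0
addr_hi:12 @ bit 20 → (0xec71d029>>20)&0xfff = 0xec7
ver signed 3b, MSB=0: value = 2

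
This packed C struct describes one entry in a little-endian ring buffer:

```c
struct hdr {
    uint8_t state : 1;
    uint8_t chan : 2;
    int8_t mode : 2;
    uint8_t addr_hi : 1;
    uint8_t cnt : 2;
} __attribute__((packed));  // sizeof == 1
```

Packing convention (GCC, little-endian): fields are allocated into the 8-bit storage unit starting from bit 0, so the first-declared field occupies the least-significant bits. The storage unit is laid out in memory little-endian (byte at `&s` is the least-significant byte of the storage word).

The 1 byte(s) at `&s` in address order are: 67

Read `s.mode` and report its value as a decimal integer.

[0]=0x67 (little-endian) → word 0x67
state [0+:1] = (word>>0) & 0x1 = 1
chan [1+:2] = (word>>1) & 0x3 = 3
mode [3+:2] = (word>>3) & 0x3 = 0  ←
addr_hi [5+:1] = (word>>5) & 0x1 = 1
cnt [6+:2] = (word>>6) & 0x3 = 1
mode signed 2b, MSB=0: value = 0

0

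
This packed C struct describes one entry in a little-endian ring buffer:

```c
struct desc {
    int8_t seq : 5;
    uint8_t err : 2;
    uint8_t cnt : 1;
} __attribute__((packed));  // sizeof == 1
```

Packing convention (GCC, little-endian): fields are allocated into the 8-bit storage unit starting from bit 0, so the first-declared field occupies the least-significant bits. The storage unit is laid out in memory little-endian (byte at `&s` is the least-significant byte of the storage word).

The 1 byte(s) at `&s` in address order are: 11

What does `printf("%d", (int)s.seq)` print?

[0]=0x11 (little-endian) → word 0x11
seq:5 @ bit 0 → (0x11>>0)&0x1f = 0x11  ←
err:2 @ bit 5 → (0x11>>5)&0x3 = 0x0
cnt:1 @ bit 7 → (0x11>>7)&0x1 = 0x0
seq signed 5b, MSB=1: 17 - 32 = -15

-15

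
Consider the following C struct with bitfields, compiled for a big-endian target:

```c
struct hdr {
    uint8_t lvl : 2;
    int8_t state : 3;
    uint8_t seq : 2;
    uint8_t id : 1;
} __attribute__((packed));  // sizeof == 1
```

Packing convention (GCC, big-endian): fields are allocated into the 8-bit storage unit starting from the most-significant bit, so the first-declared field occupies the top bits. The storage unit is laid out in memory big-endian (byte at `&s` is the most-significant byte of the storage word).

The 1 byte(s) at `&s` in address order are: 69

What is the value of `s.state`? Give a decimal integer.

[0]=0x69 (big-endian) → word 0x69
lvl:2 @ bit 6 → (0x69>>6)&0x3 = 0x1
state:3 @ bit 3 → (0x69>>3)&0x7 = 0x5  ←
seq:2 @ bit 1 → (0x69>>1)&0x3 = 0x0
id:1 @ bit 0 → (0x69>>0)&0x1 = 0x1
state signed 3b, MSB=1: 5 - 8 = -3

-3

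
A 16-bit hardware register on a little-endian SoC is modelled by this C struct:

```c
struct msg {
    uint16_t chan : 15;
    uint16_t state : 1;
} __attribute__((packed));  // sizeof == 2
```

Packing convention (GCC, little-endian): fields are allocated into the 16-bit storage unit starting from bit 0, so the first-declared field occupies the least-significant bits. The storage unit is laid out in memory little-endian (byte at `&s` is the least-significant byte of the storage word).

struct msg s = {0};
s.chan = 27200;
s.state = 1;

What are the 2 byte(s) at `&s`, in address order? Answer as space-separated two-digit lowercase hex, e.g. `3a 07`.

chan:15 = 27200 → 0x6a40 << 0 → word 0x6a40
state:1 = 1 → 0x1 << 15 → word 0xea40
word = 0xea40 → little-endian bytes:
  [0]=0x40  [1]=0xea

40 ea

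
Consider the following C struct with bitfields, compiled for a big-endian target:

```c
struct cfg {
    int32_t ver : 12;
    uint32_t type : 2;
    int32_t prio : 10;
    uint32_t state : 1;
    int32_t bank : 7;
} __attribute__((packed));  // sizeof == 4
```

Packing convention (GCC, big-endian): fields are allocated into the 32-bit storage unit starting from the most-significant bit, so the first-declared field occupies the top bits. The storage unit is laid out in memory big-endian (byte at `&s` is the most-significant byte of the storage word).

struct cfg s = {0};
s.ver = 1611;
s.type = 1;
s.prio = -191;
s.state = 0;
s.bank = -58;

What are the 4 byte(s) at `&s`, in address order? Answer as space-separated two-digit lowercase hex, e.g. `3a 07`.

ver (12b) val=1611 bits=0x64b at bit 20: 0x64b00000
type (2b) val=1 bits=0x1 at bit 18: 0x64b40000
prio (10b) val=-191 bits=0x341 at bit 8: 0x64b74100
state (1b) val=0 bits=0x0 at bit 7: 0x64b74100
bank (7b) val=-58 bits=0x46 at bit 0: 0x64b74146
word = 0x64b74146 → big-endian bytes:
  [0]=0x64  [1]=0xb7  [2]=0x41  [3]=0x46

64 b7 41 46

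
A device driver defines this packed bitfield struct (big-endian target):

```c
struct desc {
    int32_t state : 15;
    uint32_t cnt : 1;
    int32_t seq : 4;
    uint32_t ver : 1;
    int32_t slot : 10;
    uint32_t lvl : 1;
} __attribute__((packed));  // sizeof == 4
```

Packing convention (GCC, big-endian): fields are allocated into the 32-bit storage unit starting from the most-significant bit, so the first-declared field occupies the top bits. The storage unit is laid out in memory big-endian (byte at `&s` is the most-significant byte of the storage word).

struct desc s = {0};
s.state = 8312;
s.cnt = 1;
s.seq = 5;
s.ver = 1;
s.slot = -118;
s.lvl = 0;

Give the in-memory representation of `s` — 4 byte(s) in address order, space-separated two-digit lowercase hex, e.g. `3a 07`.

[17+:15] state=8312 & 0x7fff = 0x2078; word=0x40f00000
[16+:1] cnt=1 & 0x1 = 0x1; word=0x40f10000
[12+:4] seq=5 & 0xf = 0x5; word=0x40f15000
[11+:1] ver=1 & 0x1 = 0x1; word=0x40f15800
[1+:10] slot=-118 & 0x3ff = 0x38a; word=0x40f15f14
[0+:1] lvl=0 & 0x1 = 0x0; word=0x40f15f14
word = 0x40f15f14 → big-endian bytes:
  [0]=0x40  [1]=0xf1  [2]=0x5f  [3]=0x14

40 f1 5f 14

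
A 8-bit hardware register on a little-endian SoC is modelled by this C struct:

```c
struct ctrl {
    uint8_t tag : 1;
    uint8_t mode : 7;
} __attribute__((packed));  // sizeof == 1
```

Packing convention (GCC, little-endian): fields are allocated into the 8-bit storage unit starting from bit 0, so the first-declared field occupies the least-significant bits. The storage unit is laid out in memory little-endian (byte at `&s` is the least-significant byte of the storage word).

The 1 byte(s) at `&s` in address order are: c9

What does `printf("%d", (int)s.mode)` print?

100

[0]=0xc9 (little-endian) → word 0xc9
tag [0+:1] = (word>>0) & 0x1 = 1
mode [1+:7] = (word>>1) & 0x7f = 100  ←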